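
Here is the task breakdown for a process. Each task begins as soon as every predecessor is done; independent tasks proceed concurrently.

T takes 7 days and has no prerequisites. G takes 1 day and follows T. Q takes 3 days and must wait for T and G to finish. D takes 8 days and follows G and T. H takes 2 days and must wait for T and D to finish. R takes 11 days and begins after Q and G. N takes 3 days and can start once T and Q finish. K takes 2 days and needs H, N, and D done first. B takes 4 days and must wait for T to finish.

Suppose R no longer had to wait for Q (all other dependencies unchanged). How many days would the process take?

20

Original critical path: T→G→Q→R = 7+1+3+11 = 22 ⇒ 22 days.
Without Q→R, R's earliest start moves from 11 to 8.
New critical path: T→G→D→H→K = 7+1+8+2+2 = 20 ⇒ 20 days.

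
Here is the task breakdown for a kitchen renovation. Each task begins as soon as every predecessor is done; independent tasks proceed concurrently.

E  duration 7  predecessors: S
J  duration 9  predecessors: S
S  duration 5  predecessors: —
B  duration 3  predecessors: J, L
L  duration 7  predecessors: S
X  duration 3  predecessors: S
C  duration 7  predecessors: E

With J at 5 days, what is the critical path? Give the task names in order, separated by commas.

The binding path is S→E→C = 5+7+7 = 19; finish at 19 days.
J has 2 days of float (longest path through it is 17).
No other chain overtakes it, so the finish is 19 days.

S, E, C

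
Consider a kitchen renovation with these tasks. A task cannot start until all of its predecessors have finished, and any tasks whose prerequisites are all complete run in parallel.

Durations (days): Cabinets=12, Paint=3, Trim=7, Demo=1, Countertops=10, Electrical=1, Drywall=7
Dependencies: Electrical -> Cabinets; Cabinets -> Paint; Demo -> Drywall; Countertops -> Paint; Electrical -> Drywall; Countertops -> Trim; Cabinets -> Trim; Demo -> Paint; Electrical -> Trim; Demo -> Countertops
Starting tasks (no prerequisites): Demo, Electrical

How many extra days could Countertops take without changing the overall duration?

2

Critical path: Electrical→Cabinets→Trim = 1+12+7 = 20, so the finish is 20 days.
The longest chain containing Countertops totals 18 days.
So Countertops can slip 13 − 11 = 2 days.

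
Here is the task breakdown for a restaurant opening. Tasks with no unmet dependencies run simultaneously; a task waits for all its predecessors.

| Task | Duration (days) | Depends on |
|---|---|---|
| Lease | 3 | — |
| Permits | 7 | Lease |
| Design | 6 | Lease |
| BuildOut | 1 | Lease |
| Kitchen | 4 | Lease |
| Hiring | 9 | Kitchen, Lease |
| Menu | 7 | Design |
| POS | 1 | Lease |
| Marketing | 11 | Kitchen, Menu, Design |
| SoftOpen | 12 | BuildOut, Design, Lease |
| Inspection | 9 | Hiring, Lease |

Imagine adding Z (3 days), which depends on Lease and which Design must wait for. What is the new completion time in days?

30

Originally the job takes 27 days.
With Z inserted, Design now waits for max(Lease, Z).
New critical path: Lease→Z→Design→Menu→Marketing = 3+3+6+7+11 = 30 ⇒ 30 days.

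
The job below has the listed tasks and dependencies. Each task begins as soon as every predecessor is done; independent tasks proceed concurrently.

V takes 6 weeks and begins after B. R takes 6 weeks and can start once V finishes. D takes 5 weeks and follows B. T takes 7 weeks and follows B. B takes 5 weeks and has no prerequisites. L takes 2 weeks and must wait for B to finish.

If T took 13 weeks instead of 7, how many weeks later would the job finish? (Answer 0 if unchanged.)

Actual critical path: B→V→R = 5+6+6 = 17 ⇒ 17 weeks.
T is off the critical path — its longest chain is 12 weeks, giving 5 of slack.
Now B→T = 5+13 = 18 is longest, so the finish becomes 18 weeks.
Change in finish: 18 − 17 = +1 weeks.

1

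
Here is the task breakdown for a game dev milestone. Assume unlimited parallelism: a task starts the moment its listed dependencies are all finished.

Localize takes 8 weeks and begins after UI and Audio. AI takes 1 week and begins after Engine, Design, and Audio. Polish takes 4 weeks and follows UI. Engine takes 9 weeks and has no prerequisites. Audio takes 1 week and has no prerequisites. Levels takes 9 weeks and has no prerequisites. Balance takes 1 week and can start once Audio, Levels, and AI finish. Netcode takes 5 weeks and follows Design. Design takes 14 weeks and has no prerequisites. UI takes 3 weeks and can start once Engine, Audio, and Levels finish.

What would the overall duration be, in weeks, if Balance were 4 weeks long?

20

Actual critical path: Engine→UI→Localize = 9+3+8 = 20 ⇒ 20 weeks.
Balance has 4 weeks of float (longest path through it is 16).
That remains the longest chain; total 20 weeks.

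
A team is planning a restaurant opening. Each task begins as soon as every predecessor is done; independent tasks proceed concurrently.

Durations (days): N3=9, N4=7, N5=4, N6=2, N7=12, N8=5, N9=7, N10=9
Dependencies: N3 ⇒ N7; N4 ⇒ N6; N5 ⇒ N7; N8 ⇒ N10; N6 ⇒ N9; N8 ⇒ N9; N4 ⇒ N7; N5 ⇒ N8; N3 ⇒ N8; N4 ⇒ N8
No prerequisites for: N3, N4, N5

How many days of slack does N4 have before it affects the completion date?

Critical path: N3→N8→N10 = 9+5+9 = 23, so the finish is 23 days.
The longest chain containing N4 totals 21 days.
So N4 can slip 9 − 7 = 2 days.

2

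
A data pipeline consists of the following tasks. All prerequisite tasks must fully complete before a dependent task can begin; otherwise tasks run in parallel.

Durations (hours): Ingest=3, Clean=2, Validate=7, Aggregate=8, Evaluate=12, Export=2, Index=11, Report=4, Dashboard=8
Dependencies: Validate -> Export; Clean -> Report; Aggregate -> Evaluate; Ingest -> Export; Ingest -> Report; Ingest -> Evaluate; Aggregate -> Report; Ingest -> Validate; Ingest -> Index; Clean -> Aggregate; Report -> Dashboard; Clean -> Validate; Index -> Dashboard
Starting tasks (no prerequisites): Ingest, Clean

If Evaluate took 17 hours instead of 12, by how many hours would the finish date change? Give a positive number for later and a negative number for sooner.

Actual critical path: Clean→Aggregate→Evaluate = 2+8+12 = 22 ⇒ 22 hours.
Evaluate lies on that path, so at 17 hours the path becomes 27 hours.
The critical path is still Clean→Aggregate→Evaluate; finish is now 27 hours.
Change in finish: 27 − 22 = +5 hours.

5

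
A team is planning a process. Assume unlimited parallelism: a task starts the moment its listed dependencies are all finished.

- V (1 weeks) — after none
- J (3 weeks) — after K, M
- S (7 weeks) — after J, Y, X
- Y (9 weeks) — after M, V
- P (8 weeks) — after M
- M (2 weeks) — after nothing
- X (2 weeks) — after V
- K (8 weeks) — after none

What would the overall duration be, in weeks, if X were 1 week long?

18

The binding path is M→Y→S = 2+9+7 = 18; finish at 18 weeks.
The longest path through X is only 10 weeks, so X has float 8.
No other chain overtakes it, so the finish is 18 weeks.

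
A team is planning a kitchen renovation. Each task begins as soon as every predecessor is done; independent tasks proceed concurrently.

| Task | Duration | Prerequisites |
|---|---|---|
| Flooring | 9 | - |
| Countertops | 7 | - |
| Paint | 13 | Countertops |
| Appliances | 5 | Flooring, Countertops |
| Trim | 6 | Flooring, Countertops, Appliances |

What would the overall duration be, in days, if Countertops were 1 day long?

20

Actual critical path: Countertops→Paint = 7+13 = 20 ⇒ 20 days.
Countertops is on the critical path; changing it to 1 makes that path 14 days.
Now Flooring→Appliances→Trim = 9+5+6 = 20 is longest, so the finish becomes 20 days.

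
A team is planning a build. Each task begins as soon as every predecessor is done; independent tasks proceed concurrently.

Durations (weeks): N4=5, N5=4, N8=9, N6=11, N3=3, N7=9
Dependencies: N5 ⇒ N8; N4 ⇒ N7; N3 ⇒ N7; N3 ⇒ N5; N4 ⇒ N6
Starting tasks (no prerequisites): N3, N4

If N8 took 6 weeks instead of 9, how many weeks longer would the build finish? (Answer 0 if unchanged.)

Baseline: N3→N5→N8 = 3+4+9 = 16 → 16 weeks.
N8 is on the critical path; changing it to 6 makes that path 13 weeks.
Now N4→N6 = 5+11 = 16 is longest, so the finish becomes 16 weeks.
Change in finish: 16 − 16 = +0 weeks.

0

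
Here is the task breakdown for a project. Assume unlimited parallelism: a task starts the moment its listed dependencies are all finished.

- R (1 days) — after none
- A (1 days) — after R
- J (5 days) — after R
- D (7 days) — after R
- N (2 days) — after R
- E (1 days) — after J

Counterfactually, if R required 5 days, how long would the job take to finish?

As given, the longest chain is R→D = 1+7 = 8, so the finish is 8 days.
R is on the critical path; changing it to 5 makes that path 12 days.
That remains the longest chain; total 12 days.

12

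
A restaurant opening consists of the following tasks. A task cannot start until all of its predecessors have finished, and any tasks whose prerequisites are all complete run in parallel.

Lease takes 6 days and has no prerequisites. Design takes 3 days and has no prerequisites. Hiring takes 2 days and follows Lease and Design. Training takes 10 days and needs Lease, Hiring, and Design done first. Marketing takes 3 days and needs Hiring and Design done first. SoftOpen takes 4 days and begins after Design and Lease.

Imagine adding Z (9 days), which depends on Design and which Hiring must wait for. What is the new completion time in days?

Originally the project takes 18 days.
With Z inserted, Hiring now waits for max(Lease, Design, Z).
New critical path: Design→Z→Hiring→Training = 3+9+2+10 = 24 ⇒ 24 days.

24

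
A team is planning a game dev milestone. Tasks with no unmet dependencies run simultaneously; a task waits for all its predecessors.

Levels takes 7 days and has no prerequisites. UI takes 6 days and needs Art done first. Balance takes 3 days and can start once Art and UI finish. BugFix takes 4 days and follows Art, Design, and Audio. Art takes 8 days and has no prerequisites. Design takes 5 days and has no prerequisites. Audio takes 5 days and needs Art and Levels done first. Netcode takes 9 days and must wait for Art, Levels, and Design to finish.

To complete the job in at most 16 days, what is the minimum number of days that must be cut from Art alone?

Current finish: 17 days; target: 16.
Art is on every critical path, so each day cut from Art cuts the finish by one (this holds down to a finish of 16).
Need 17 − 16 = 1 day off Art → Art becomes 7 days, finish becomes 16.

1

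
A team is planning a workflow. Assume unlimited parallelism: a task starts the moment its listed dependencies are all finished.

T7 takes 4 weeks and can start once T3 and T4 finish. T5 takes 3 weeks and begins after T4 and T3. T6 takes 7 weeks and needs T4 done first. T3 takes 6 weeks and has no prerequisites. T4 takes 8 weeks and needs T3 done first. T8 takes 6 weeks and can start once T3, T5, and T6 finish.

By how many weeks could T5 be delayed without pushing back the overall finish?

The longest chain is T3→T4→T6→T8 = 6+8+7+6 = 27; overall finish 27 weeks.
Longest path through T5: 23 weeks (earliest finish 17, latest finish 21).
So T5 can slip 21 − 17 = 4 weeks.

4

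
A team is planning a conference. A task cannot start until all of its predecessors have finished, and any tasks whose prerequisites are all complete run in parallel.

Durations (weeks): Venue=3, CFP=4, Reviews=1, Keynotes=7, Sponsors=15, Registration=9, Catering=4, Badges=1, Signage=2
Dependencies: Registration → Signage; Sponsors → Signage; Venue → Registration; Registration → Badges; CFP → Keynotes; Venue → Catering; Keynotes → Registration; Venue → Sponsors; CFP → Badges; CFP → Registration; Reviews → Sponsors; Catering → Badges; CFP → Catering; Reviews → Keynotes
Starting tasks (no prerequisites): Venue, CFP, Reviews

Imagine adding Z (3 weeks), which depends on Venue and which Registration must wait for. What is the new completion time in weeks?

22

Originally the job takes 22 weeks.
With Z inserted, Registration now waits for max(CFP, Keynotes, Venue, Z).
New critical path: CFP→Keynotes→Registration→Signage = 4+7+9+2 = 22 ⇒ 22 weeks.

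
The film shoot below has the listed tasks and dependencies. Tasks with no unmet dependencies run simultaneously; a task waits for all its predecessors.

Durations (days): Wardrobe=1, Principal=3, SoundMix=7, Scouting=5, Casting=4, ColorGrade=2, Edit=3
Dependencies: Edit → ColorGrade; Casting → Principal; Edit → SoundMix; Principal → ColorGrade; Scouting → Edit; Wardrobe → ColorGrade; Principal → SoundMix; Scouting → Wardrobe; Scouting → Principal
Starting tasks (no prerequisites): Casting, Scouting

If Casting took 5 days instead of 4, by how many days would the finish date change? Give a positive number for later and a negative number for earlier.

Critical path before the change: Scouting→Principal→SoundMix = 5+3+7 = 15 giving 15 days.
The longest path through Casting is only 14 days, so Casting has float 1.
The binding chain switches to Casting→Principal→SoundMix = 5+3+7 = 15; finish 15 days.
Change in finish: 15 − 15 = +0 days.

0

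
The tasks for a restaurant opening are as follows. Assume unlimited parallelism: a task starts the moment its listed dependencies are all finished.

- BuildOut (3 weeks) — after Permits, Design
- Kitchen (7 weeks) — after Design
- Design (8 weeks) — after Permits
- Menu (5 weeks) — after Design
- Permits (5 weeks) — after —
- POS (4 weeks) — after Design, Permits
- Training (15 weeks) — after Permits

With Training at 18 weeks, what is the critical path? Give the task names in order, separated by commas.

Baseline: Permits→Training = 5+15 = 20 → 20 weeks.
Since Training is critical, the +3 change carries straight to that chain (now 23 weeks).
The critical path is still Permits→Training; finish is now 23 weeks.

Permits, Training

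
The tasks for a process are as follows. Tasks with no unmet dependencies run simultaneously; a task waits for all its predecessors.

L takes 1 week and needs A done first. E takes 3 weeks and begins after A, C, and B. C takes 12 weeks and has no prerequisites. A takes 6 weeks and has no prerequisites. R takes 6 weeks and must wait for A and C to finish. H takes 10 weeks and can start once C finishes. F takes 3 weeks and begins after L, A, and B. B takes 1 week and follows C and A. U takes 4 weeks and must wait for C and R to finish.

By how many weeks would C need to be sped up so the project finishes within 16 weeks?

6

Current finish: 22 weeks; target: 16.
C is on every critical path, so each week cut from C cuts the finish by one (this holds down to a finish of 16).
Need 22 − 16 = 6 weeks off C → C becomes 6 weeks, finish becomes 16.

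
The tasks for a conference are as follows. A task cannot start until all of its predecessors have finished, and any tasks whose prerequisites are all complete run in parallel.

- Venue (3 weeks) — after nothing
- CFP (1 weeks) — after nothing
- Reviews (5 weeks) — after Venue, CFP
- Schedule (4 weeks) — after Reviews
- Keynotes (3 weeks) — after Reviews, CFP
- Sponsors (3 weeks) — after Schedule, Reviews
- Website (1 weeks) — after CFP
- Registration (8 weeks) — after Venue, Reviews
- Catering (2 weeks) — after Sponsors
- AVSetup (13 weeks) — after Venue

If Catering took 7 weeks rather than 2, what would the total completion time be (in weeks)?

22

Baseline: Venue→Reviews→Schedule→Sponsors→Catering = 3+5+4+3+2 = 17 → 17 weeks.
Catering lies on that path, so at 7 weeks the path becomes 22 weeks.
No other chain overtakes it, so the finish is 22 weeks.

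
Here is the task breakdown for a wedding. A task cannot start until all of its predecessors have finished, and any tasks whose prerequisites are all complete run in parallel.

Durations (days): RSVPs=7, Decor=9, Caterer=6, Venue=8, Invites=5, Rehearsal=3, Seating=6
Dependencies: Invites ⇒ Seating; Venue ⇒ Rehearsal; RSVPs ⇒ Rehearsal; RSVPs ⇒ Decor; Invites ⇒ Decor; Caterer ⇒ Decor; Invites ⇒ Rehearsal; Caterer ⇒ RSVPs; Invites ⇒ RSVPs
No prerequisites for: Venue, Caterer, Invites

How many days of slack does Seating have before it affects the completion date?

The longest chain is Caterer→RSVPs→Decor = 6+7+9 = 22; overall finish 22 days.
Seating finishes as early as 11 and must finish by 22.
So Seating can slip 22 − 11 = 11 days.

11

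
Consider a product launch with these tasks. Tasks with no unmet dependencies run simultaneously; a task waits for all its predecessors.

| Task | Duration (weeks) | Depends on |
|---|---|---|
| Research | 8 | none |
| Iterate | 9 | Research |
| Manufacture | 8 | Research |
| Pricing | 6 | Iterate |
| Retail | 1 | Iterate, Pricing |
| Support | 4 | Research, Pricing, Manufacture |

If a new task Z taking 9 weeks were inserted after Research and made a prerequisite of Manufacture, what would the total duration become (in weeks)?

29

Originally the product launch takes 27 weeks.
With Z inserted, Manufacture now waits for max(Research, Z).
New critical path: Research→Z→Manufacture→Support = 8+9+8+4 = 29 ⇒ 29 weeks.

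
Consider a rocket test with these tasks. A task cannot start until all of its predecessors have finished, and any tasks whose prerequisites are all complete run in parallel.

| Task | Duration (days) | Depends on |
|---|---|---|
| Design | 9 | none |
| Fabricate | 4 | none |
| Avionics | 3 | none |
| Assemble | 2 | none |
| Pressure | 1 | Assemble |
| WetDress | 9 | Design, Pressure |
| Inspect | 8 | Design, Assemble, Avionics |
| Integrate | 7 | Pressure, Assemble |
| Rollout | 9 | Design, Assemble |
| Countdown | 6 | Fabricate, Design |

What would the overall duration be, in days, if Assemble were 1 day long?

Actual critical path: Design→WetDress = 9+9 = 18 ⇒ 18 days.
Assemble has 6 days of float (longest path through it is 12).
No other chain overtakes it, so the finish is 18 days.

18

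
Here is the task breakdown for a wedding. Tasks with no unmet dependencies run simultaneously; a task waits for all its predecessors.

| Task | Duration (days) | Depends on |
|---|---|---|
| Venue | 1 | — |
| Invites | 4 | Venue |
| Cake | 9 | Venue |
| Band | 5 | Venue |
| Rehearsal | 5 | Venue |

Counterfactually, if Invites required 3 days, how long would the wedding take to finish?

The binding path is Venue→Cake = 1+9 = 10; finish at 10 days.
Invites has 5 days of float (longest path through it is 5).
That remains the longest chain; total 10 days.

10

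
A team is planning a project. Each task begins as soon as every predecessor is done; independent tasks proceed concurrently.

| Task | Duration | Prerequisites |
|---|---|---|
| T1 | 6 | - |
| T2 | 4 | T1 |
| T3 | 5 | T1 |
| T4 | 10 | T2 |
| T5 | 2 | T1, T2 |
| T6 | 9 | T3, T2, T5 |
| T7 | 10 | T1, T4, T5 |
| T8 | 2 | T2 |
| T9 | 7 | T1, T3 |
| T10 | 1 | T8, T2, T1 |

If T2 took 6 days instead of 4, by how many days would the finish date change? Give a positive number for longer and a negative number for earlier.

2

As given, the longest chain is T1→T2→T4→T7 = 6+4+10+10 = 30, so the finish is 30 days.
T2 is on the critical path; changing it to 6 makes that path 32 days.
No other chain overtakes it, so the finish is 32 days.
Change in finish: 32 − 30 = +2 days.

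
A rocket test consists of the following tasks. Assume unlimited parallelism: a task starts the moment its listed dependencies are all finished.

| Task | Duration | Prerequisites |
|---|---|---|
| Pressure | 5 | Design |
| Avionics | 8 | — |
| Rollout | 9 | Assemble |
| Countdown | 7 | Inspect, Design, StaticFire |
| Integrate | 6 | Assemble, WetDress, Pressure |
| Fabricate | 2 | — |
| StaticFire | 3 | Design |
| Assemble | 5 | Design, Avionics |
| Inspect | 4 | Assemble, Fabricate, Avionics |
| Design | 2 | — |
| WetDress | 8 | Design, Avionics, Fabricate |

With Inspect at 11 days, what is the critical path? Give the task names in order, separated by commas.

Critical path before the change: Avionics→Assemble→Inspect→Countdown = 8+5+4+7 = 24 giving 24 days.
Since Inspect is critical, the +7 change carries straight to that chain (now 31 days).
No other chain overtakes it, so the finish is 31 days.

Avionics, Assemble, Inspect, Countdown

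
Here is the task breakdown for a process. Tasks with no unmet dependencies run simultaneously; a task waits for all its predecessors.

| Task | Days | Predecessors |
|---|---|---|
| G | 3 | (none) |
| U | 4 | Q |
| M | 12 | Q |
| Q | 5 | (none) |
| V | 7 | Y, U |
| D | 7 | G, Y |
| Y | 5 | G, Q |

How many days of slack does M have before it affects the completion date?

Critical path: Q→Y→D = 5+5+7 = 17, so the finish is 17 days.
M finishes as early as 17 and must finish by 17.
So M can slip 17 − 17 = 0 days.

0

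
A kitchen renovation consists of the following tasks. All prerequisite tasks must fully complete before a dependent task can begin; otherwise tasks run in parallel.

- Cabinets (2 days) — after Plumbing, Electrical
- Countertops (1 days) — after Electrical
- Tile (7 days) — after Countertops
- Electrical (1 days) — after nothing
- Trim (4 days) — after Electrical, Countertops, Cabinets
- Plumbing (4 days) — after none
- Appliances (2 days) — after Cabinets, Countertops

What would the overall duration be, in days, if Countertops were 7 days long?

15

Actual critical path: Plumbing→Cabinets→Trim = 4+2+4 = 10 ⇒ 10 days.
The longest path through Countertops is only 9 days, so Countertops has float 1.
Now Electrical→Countertops→Tile = 1+7+7 = 15 is longest, so the finish becomes 15 days.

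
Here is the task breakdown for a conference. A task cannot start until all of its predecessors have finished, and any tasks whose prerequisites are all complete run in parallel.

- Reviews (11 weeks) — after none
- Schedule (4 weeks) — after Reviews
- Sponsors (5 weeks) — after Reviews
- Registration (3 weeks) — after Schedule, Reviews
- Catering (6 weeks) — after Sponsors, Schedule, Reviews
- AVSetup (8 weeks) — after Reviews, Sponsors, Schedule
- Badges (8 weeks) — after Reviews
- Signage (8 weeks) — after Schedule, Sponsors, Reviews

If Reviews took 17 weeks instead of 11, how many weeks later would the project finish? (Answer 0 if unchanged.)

6

Baseline: Reviews→Sponsors→AVSetup = 11+5+8 = 24 → 24 weeks.
Reviews lies on that path, so at 17 weeks the path becomes 30 weeks.
That remains the longest chain; total 30 weeks.
Change in finish: 30 − 24 = +6 weeks.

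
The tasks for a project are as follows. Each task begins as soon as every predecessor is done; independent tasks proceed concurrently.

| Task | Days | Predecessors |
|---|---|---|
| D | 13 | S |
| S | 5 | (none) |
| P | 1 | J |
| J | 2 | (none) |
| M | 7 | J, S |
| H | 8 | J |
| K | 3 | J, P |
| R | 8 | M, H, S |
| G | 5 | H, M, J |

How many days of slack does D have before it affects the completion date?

Critical path: S→M→R = 5+7+8 = 20, so the finish is 20 days.
Longest path through D: 18 days (earliest finish 18, latest finish 20).
Slack of D = 7 − 5 = 2 days.

2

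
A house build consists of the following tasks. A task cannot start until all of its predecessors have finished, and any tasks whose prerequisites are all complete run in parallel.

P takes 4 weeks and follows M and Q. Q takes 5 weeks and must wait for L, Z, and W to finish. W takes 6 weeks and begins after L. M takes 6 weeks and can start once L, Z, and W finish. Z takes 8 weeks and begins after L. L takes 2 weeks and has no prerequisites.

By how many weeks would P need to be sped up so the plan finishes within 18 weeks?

Current finish: 20 weeks; target: 18.
P is on every critical path, so each week cut from P cuts the finish by one (this holds down to a finish of 17).
Need 20 − 18 = 2 weeks off P → P becomes 2 weeks, finish becomes 18.

2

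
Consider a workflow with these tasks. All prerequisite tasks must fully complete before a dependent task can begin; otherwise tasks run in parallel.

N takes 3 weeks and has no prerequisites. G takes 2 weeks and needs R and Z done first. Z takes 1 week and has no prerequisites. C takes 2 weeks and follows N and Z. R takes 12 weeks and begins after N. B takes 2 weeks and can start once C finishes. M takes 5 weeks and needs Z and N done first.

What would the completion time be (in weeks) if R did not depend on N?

Before: longest chain N→R→G = 3+12+2 = 17, finish 17.
Without N→R, R's earliest start moves from 3 to 0.
After: R→G = 12+2 = 14 → 14 weeks.

14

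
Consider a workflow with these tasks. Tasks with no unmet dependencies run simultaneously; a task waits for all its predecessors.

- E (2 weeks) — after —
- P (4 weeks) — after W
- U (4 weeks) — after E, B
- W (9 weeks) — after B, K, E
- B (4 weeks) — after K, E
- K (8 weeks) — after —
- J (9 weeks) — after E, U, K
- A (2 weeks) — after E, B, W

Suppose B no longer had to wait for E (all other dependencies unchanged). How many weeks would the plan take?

25

Before: longest chain K→B→W→P = 8+4+9+4 = 25, finish 25.
Dropping E→B doesn't change B's earliest start (8); another predecessor still binds.
After: K→B→W→P = 8+4+9+4 = 25 → 25 weeks.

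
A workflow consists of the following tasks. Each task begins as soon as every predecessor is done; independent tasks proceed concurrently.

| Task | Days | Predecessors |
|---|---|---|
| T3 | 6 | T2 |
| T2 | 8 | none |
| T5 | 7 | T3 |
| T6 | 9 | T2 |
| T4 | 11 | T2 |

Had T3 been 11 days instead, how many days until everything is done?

26

Actual critical path: T2→T3→T5 = 8+6+7 = 21 ⇒ 21 days.
Since T3 is critical, the +5 change carries straight to that chain (now 26 days).
No other chain overtakes it, so the finish is 26 days.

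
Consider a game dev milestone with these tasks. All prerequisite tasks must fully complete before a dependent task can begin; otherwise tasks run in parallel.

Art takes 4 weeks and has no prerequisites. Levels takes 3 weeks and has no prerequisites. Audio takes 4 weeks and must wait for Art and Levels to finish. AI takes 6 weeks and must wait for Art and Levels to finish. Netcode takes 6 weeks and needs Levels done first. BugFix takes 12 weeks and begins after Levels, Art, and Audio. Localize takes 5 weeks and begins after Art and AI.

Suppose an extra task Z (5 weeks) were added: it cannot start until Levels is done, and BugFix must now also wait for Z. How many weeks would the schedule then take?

20

Originally the schedule takes 20 weeks.
With Z inserted, BugFix now waits for max(Levels, Art, Audio, Z).
New critical path: Art→Audio→BugFix = 4+4+12 = 20 ⇒ 20 weeks.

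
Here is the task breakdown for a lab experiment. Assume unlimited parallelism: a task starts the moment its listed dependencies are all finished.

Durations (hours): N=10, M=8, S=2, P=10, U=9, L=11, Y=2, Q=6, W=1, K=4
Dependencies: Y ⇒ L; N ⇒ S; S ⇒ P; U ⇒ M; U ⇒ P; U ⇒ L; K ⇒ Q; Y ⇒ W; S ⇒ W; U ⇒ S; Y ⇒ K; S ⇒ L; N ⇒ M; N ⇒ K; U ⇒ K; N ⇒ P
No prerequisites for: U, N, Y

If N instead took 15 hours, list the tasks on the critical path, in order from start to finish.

As given, the longest chain is N→S→L = 10+2+11 = 23, so the finish is 23 hours.
N lies on that path, so at 15 hours the path becomes 28 hours.
That remains the longest chain; total 28 hours.

N, S, L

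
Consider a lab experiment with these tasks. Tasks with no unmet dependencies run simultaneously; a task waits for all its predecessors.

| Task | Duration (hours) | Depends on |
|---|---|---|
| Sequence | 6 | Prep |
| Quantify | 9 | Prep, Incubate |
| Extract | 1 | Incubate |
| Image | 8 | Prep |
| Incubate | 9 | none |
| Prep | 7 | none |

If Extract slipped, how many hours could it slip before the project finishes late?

8

Incubate→Quantify = 9+9 = 18 sets the makespan at 18 hours.
The longest chain containing Extract totals 10 hours.
So Extract can slip 18 − 10 = 8 hours.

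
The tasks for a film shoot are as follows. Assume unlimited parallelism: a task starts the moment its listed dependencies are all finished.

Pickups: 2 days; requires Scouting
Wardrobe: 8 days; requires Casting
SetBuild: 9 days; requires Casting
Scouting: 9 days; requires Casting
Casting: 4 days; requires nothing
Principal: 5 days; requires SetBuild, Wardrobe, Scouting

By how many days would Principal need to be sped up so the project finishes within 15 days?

Current finish: 18 days; target: 15.
Principal is on every critical path, so each day cut from Principal cuts the finish by one (this holds down to a finish of 15).
Need 18 − 15 = 3 days off Principal → Principal becomes 2 days, finish becomes 15.

3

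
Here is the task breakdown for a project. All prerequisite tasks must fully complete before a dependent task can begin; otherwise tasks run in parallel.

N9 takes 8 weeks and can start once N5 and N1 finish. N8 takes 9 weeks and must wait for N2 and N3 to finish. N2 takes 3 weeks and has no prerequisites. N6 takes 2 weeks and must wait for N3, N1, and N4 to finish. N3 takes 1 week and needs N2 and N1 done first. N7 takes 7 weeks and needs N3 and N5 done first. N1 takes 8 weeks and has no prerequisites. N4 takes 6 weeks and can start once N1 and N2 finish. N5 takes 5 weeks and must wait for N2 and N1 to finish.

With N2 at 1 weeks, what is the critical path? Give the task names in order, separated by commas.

Baseline: N1→N5→N9 = 8+5+8 = 21 → 21 weeks.
N2 has 5 weeks of float (longest path through it is 16).
The critical path is still N1→N5→N9; finish is now 21 weeks.

N1, N5, N9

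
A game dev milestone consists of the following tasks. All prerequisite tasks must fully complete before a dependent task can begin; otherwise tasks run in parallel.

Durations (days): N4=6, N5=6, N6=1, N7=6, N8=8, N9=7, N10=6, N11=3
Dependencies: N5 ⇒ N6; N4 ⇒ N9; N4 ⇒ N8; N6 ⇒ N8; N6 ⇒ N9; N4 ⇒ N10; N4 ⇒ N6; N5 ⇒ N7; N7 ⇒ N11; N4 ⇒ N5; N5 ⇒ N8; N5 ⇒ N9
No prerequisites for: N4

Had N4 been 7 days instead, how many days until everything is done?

22

Actual critical path: N4→N5→N6→N8 = 6+6+1+8 = 21 ⇒ 21 days.
N4 lies on that path, so at 7 days the path becomes 22 days.
That remains the longest chain; total 22 days.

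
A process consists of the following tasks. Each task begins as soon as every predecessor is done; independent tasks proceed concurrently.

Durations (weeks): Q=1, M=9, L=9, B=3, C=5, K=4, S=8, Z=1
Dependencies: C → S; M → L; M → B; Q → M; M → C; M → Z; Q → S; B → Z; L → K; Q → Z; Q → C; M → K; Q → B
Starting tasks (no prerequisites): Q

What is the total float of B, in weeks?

9

Critical path: Q→M→L→K = 1+9+9+4 = 23, so the finish is 23 weeks.
Longest path through B: 14 weeks (earliest finish 13, latest finish 22).
Slack of B = 19 − 10 = 9 weeks.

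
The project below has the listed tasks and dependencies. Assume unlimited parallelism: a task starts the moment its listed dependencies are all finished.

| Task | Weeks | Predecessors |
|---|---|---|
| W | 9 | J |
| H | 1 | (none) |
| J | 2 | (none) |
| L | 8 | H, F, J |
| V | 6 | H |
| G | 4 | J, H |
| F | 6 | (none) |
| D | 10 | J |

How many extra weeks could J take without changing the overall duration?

2

F→L = 6+8 = 14 sets the makespan at 14 weeks.
Longest path through J: 12 weeks (earliest finish 2, latest finish 4).
Float = 14 − 12 = 2.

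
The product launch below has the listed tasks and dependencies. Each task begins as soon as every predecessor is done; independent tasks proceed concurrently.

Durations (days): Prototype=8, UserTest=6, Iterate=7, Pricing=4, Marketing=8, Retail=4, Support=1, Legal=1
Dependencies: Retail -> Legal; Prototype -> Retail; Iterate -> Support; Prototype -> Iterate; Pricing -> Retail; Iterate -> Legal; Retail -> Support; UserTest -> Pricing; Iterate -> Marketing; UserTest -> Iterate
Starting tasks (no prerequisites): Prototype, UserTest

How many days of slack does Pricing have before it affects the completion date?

8

Critical path: Prototype→Iterate→Marketing = 8+7+8 = 23, so the finish is 23 days.
Pricing finishes as early as 10 and must finish by 18.
Slack of Pricing = 14 − 6 = 8 days.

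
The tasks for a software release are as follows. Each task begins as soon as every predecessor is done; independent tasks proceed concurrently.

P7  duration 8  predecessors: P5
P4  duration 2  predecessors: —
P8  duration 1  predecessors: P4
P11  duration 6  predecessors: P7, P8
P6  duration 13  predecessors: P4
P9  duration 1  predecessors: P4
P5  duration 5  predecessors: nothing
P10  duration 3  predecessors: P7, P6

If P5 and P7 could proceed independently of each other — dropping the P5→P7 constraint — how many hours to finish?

18

With the dependency in place, P5→P7→P11 = 5+8+6 = 19 sets the finish at 19 hours.
Without P5→P7, P7's earliest start moves from 5 to 0.
After: P4→P6→P10 = 2+13+3 = 18 → 18 hours.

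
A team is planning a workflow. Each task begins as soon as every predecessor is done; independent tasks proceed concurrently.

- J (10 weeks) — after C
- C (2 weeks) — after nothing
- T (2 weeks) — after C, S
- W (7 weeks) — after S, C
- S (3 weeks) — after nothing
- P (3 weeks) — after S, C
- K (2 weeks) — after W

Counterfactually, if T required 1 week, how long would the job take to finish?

As given, the longest chain is S→W→K = 3+7+2 = 12, so the finish is 12 weeks.
T is off the critical path — its longest chain is 5 weeks, giving 7 of slack.
The critical path is still S→W→K; finish is now 12 weeks.

12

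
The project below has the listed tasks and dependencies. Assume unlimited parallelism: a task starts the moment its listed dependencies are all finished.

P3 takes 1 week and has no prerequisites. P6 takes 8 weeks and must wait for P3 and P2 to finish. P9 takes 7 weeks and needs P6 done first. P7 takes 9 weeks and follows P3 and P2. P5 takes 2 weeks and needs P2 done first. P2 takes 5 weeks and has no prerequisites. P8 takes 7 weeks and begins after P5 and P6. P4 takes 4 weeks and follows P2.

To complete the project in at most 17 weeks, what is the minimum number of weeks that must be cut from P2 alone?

3

Current finish: 20 weeks; target: 17.
P2 is on every critical path, so each week cut from P2 cuts the finish by one (this holds down to a finish of 16).
Need 20 − 17 = 3 weeks off P2 → P2 becomes 2 weeks, finish becomes 17.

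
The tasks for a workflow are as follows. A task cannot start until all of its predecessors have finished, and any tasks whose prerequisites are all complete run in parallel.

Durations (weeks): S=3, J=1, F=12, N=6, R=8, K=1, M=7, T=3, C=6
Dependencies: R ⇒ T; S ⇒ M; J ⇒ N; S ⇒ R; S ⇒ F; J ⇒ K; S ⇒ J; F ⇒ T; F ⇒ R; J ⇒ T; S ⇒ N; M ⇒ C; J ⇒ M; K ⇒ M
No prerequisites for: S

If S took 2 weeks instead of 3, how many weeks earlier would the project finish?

1

Critical path before the change: S→F→R→T = 3+12+8+3 = 26 giving 26 weeks.
Since S is critical, the -1 change carries straight to that chain (now 25 weeks).
That remains the longest chain; total 25 weeks.
Change in finish: 25 − 26 = -1 weeks.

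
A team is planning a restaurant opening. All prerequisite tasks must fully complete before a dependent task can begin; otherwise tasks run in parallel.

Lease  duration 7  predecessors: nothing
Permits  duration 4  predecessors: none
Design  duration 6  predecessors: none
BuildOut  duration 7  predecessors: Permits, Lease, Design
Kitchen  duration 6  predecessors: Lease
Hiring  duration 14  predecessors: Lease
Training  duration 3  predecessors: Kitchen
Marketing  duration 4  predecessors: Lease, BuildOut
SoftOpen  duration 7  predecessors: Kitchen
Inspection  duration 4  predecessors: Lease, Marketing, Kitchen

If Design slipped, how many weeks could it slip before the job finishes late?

Critical path: Lease→BuildOut→Marketing→Inspection = 7+7+4+4 = 22, so the finish is 22 weeks.
Longest path through Design: 21 weeks (earliest finish 6, latest finish 7).
Float = 22 − 21 = 1.

1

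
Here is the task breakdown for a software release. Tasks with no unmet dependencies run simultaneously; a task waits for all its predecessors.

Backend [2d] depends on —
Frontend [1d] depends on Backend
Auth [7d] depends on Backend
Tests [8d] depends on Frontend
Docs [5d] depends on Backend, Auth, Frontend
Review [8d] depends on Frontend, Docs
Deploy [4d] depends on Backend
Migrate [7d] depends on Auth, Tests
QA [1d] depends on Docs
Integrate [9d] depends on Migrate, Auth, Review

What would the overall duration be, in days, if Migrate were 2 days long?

Actual critical path: Backend→Auth→Docs→Review→Integrate = 2+7+5+8+9 = 31 ⇒ 31 days.
Migrate is off the critical path — its longest chain is 27 days, giving 4 of slack.
No other chain overtakes it, so the finish is 31 days.

31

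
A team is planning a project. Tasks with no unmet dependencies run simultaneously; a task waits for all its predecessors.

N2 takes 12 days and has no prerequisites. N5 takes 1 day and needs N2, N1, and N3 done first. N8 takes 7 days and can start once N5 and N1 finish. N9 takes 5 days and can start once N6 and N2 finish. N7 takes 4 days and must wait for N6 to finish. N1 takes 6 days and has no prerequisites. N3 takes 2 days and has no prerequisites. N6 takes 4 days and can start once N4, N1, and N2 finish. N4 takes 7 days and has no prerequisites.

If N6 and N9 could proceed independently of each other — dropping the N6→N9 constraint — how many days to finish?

Before: longest chain N2→N6→N9 = 12+4+5 = 21, finish 21.
Without N6→N9, N9's earliest start moves from 16 to 12.
After: N2→N5→N8 = 12+1+7 = 20 → 20 days.

20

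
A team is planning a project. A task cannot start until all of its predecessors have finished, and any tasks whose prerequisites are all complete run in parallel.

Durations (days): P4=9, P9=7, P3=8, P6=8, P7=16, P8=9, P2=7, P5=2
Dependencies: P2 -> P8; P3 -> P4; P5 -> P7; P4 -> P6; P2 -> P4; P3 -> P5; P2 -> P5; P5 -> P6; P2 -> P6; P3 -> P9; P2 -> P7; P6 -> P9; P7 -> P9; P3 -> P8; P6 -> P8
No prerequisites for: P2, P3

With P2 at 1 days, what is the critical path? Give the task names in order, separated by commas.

Baseline: P3→P4→P6→P8 = 8+9+8+9 = 34 → 34 days.
P2 is off the critical path — its longest chain is 33 days, giving 1 of slack.
The critical path is still P3→P4→P6→P8; finish is now 34 days.

P3, P4, P6, P8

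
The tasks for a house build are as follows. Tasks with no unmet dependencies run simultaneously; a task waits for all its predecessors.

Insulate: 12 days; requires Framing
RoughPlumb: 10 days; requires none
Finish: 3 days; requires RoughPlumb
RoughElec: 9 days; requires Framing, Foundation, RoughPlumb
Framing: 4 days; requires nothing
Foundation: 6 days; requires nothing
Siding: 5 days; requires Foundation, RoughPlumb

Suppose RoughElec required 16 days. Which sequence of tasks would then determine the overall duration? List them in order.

RoughPlumb, RoughElec

As given, the longest chain is RoughPlumb→RoughElec = 10+9 = 19, so the finish is 19 days.
Since RoughElec is critical, the +7 change carries straight to that chain (now 26 days).
No other chain overtakes it, so the finish is 26 days.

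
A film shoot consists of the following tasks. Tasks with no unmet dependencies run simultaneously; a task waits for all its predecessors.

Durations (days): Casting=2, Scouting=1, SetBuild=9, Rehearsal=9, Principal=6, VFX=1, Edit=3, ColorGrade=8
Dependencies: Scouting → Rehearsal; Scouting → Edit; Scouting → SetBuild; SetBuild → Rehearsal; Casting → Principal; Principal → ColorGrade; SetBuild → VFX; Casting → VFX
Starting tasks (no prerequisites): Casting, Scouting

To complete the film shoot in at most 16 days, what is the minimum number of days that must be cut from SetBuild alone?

3

Current finish: 19 days; target: 16.
SetBuild is on every critical path, so each day cut from SetBuild cuts the finish by one (this holds down to a finish of 16).
Need 19 − 16 = 3 days off SetBuild → SetBuild becomes 6 days, finish becomes 16.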